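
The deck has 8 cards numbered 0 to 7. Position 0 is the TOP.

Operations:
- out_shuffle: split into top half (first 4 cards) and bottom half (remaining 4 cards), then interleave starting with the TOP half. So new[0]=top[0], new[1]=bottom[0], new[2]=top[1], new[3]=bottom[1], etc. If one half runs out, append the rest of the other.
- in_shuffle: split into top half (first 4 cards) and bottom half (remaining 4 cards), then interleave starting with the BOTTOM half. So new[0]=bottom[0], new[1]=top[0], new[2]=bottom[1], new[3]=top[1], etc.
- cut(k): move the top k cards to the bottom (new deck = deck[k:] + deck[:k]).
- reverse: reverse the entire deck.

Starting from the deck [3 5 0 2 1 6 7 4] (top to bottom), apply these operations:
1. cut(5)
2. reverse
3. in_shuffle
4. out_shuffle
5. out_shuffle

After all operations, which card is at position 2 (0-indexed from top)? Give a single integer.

Answer: 7

Derivation:
After op 1 (cut(5)): [6 7 4 3 5 0 2 1]
After op 2 (reverse): [1 2 0 5 3 4 7 6]
After op 3 (in_shuffle): [3 1 4 2 7 0 6 5]
After op 4 (out_shuffle): [3 7 1 0 4 6 2 5]
After op 5 (out_shuffle): [3 4 7 6 1 2 0 5]
Position 2: card 7.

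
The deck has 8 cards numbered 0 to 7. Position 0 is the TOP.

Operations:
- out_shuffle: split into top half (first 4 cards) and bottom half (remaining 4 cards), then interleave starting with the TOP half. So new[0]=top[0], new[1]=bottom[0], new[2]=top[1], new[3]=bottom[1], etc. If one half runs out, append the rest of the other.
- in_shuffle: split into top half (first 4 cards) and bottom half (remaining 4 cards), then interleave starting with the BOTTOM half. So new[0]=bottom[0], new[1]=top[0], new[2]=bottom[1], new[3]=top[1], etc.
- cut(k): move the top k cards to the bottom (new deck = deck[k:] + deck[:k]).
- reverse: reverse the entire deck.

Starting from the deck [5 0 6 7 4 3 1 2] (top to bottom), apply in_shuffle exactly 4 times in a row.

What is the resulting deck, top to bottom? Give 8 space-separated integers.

Answer: 7 2 6 1 0 3 5 4

Derivation:
After op 1 (in_shuffle): [4 5 3 0 1 6 2 7]
After op 2 (in_shuffle): [1 4 6 5 2 3 7 0]
After op 3 (in_shuffle): [2 1 3 4 7 6 0 5]
After op 4 (in_shuffle): [7 2 6 1 0 3 5 4]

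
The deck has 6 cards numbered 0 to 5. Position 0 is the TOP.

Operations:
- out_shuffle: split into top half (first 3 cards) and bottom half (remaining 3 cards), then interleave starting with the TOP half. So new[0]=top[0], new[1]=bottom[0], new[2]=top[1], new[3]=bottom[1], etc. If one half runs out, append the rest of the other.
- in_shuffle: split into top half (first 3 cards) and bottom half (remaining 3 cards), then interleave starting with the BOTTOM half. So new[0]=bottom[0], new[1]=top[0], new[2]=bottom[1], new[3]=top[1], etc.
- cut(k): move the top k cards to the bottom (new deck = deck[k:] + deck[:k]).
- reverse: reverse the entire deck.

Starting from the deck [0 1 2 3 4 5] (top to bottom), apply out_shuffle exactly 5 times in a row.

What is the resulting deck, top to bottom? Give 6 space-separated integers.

After op 1 (out_shuffle): [0 3 1 4 2 5]
After op 2 (out_shuffle): [0 4 3 2 1 5]
After op 3 (out_shuffle): [0 2 4 1 3 5]
After op 4 (out_shuffle): [0 1 2 3 4 5]
After op 5 (out_shuffle): [0 3 1 4 2 5]

Answer: 0 3 1 4 2 5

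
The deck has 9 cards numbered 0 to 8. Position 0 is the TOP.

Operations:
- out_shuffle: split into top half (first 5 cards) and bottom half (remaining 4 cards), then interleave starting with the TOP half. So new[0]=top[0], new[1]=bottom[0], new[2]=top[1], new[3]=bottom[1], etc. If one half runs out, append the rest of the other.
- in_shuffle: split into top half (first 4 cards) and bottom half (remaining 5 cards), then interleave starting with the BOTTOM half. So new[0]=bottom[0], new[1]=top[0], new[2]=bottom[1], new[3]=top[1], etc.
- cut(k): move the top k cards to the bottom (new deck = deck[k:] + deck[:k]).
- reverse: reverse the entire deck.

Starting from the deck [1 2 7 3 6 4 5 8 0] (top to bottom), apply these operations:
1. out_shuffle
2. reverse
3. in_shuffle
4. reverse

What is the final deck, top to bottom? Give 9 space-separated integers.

After op 1 (out_shuffle): [1 4 2 5 7 8 3 0 6]
After op 2 (reverse): [6 0 3 8 7 5 2 4 1]
After op 3 (in_shuffle): [7 6 5 0 2 3 4 8 1]
After op 4 (reverse): [1 8 4 3 2 0 5 6 7]

Answer: 1 8 4 3 2 0 5 6 7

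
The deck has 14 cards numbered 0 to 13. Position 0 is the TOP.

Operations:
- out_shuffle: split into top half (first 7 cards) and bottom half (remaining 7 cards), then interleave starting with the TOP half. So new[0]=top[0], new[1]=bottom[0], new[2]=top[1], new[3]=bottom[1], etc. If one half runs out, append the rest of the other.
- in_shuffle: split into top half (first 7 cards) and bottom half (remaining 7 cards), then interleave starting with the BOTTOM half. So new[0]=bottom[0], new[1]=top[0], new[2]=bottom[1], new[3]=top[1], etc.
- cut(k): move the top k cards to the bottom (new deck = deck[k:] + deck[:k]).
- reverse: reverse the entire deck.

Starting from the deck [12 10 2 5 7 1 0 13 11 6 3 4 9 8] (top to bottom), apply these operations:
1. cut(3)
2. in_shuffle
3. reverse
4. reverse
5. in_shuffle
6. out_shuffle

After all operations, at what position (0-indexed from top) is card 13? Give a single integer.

Answer: 8

Derivation:
After op 1 (cut(3)): [5 7 1 0 13 11 6 3 4 9 8 12 10 2]
After op 2 (in_shuffle): [3 5 4 7 9 1 8 0 12 13 10 11 2 6]
After op 3 (reverse): [6 2 11 10 13 12 0 8 1 9 7 4 5 3]
After op 4 (reverse): [3 5 4 7 9 1 8 0 12 13 10 11 2 6]
After op 5 (in_shuffle): [0 3 12 5 13 4 10 7 11 9 2 1 6 8]
After op 6 (out_shuffle): [0 7 3 11 12 9 5 2 13 1 4 6 10 8]
Card 13 is at position 8.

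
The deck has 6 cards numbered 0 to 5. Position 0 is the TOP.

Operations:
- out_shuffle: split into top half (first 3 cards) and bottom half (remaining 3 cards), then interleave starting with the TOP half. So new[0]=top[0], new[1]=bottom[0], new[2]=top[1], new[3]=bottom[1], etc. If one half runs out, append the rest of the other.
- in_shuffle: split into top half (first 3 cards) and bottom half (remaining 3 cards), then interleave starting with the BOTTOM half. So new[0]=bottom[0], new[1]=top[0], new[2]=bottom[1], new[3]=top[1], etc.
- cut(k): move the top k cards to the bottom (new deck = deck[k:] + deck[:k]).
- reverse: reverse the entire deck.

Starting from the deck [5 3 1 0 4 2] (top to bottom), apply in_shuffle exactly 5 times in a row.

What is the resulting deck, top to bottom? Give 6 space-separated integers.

After op 1 (in_shuffle): [0 5 4 3 2 1]
After op 2 (in_shuffle): [3 0 2 5 1 4]
After op 3 (in_shuffle): [5 3 1 0 4 2]
After op 4 (in_shuffle): [0 5 4 3 2 1]
After op 5 (in_shuffle): [3 0 2 5 1 4]

Answer: 3 0 2 5 1 4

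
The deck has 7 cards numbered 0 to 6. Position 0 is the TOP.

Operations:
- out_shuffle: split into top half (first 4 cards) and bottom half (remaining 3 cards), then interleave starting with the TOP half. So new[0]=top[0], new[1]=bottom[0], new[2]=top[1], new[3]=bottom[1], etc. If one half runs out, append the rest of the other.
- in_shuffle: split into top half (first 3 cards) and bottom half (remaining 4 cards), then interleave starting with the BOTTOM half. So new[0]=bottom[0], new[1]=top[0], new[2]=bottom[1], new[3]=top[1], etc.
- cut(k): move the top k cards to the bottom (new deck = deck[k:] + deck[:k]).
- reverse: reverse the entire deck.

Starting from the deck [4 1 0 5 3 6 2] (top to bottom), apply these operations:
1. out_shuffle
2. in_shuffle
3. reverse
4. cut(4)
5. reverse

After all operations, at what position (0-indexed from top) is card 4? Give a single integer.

Answer: 5

Derivation:
After op 1 (out_shuffle): [4 3 1 6 0 2 5]
After op 2 (in_shuffle): [6 4 0 3 2 1 5]
After op 3 (reverse): [5 1 2 3 0 4 6]
After op 4 (cut(4)): [0 4 6 5 1 2 3]
After op 5 (reverse): [3 2 1 5 6 4 0]
Card 4 is at position 5.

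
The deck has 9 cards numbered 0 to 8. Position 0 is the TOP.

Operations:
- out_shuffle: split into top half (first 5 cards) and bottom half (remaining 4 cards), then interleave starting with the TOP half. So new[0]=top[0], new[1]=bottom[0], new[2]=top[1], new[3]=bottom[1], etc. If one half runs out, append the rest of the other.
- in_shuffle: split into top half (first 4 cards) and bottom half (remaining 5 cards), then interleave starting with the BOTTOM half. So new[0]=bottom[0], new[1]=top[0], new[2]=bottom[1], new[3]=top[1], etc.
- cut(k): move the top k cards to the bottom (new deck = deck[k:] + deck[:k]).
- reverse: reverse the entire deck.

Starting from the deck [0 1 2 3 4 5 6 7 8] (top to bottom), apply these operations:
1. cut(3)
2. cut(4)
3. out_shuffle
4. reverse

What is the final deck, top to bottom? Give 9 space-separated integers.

Answer: 2 6 1 5 0 4 8 3 7

Derivation:
After op 1 (cut(3)): [3 4 5 6 7 8 0 1 2]
After op 2 (cut(4)): [7 8 0 1 2 3 4 5 6]
After op 3 (out_shuffle): [7 3 8 4 0 5 1 6 2]
After op 4 (reverse): [2 6 1 5 0 4 8 3 7]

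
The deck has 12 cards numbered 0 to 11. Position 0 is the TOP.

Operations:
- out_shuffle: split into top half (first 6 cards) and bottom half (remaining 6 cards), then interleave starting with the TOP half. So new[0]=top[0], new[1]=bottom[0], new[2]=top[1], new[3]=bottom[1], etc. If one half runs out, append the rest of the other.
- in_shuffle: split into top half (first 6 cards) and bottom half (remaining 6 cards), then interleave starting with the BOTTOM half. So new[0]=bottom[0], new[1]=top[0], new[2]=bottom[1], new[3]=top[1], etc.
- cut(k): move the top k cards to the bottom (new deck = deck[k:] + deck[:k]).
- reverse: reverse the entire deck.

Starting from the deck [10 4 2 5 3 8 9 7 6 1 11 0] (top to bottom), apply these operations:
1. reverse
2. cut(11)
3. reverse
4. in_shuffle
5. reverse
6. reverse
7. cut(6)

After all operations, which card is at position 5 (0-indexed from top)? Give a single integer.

Answer: 9

Derivation:
After op 1 (reverse): [0 11 1 6 7 9 8 3 5 2 4 10]
After op 2 (cut(11)): [10 0 11 1 6 7 9 8 3 5 2 4]
After op 3 (reverse): [4 2 5 3 8 9 7 6 1 11 0 10]
After op 4 (in_shuffle): [7 4 6 2 1 5 11 3 0 8 10 9]
After op 5 (reverse): [9 10 8 0 3 11 5 1 2 6 4 7]
After op 6 (reverse): [7 4 6 2 1 5 11 3 0 8 10 9]
After op 7 (cut(6)): [11 3 0 8 10 9 7 4 6 2 1 5]
Position 5: card 9.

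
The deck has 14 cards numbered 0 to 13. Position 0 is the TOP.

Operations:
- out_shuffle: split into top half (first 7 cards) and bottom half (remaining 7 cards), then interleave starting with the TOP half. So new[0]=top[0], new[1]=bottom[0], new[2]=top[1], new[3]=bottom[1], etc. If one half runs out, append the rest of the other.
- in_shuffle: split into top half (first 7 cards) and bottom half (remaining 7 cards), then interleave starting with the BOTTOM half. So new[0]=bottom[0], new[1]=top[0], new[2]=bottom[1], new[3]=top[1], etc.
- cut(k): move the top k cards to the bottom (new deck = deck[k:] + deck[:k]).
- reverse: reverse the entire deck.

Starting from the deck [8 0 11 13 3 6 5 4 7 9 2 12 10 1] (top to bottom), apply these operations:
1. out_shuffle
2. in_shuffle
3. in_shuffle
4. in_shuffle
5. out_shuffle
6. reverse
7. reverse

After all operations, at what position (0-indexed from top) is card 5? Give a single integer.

After op 1 (out_shuffle): [8 4 0 7 11 9 13 2 3 12 6 10 5 1]
After op 2 (in_shuffle): [2 8 3 4 12 0 6 7 10 11 5 9 1 13]
After op 3 (in_shuffle): [7 2 10 8 11 3 5 4 9 12 1 0 13 6]
After op 4 (in_shuffle): [4 7 9 2 12 10 1 8 0 11 13 3 6 5]
After op 5 (out_shuffle): [4 8 7 0 9 11 2 13 12 3 10 6 1 5]
After op 6 (reverse): [5 1 6 10 3 12 13 2 11 9 0 7 8 4]
After op 7 (reverse): [4 8 7 0 9 11 2 13 12 3 10 6 1 5]
Card 5 is at position 13.

Answer: 13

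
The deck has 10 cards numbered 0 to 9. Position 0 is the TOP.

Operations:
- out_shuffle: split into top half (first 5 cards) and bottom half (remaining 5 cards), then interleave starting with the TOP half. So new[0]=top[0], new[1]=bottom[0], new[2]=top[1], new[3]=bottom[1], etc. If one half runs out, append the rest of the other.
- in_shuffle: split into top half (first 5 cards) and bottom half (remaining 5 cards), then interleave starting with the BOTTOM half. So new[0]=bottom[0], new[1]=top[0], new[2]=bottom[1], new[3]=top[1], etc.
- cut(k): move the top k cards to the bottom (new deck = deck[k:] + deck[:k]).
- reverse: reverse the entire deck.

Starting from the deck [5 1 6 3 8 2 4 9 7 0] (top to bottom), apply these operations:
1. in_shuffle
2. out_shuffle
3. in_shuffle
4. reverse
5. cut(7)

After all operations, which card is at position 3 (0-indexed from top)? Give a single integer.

Answer: 4

Derivation:
After op 1 (in_shuffle): [2 5 4 1 9 6 7 3 0 8]
After op 2 (out_shuffle): [2 6 5 7 4 3 1 0 9 8]
After op 3 (in_shuffle): [3 2 1 6 0 5 9 7 8 4]
After op 4 (reverse): [4 8 7 9 5 0 6 1 2 3]
After op 5 (cut(7)): [1 2 3 4 8 7 9 5 0 6]
Position 3: card 4.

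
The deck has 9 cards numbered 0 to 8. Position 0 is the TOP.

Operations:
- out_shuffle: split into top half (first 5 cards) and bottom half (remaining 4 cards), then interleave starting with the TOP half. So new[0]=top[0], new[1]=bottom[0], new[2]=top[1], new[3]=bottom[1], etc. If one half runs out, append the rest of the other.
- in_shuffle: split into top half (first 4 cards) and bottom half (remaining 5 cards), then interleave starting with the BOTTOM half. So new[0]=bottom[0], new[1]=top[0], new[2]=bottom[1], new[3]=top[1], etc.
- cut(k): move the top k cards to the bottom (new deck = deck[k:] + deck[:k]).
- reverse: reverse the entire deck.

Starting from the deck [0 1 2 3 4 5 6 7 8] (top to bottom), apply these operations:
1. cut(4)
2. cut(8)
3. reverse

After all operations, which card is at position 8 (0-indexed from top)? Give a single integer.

After op 1 (cut(4)): [4 5 6 7 8 0 1 2 3]
After op 2 (cut(8)): [3 4 5 6 7 8 0 1 2]
After op 3 (reverse): [2 1 0 8 7 6 5 4 3]
Position 8: card 3.

Answer: 3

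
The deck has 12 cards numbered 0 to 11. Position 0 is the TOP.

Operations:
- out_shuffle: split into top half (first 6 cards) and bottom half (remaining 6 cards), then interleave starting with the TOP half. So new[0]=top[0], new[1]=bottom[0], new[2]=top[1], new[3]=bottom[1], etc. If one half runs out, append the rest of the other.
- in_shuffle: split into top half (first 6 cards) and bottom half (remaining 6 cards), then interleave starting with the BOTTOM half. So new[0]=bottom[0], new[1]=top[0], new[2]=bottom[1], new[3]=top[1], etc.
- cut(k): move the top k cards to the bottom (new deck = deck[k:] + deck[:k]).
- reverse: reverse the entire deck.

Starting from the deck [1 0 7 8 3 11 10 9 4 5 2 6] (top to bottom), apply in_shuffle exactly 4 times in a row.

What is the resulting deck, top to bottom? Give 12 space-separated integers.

After op 1 (in_shuffle): [10 1 9 0 4 7 5 8 2 3 6 11]
After op 2 (in_shuffle): [5 10 8 1 2 9 3 0 6 4 11 7]
After op 3 (in_shuffle): [3 5 0 10 6 8 4 1 11 2 7 9]
After op 4 (in_shuffle): [4 3 1 5 11 0 2 10 7 6 9 8]

Answer: 4 3 1 5 11 0 2 10 7 6 9 8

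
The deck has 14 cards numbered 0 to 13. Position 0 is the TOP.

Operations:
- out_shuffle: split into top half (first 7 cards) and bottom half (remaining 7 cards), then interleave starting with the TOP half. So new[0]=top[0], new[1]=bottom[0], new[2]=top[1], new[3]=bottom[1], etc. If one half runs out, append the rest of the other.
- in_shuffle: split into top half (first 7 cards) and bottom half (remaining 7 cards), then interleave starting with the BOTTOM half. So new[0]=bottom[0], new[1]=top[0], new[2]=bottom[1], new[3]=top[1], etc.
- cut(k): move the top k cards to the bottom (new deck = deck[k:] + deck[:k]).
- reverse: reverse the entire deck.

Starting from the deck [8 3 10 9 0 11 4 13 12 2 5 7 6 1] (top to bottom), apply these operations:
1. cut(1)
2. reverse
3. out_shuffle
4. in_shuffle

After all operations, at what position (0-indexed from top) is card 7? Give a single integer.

Answer: 13

Derivation:
After op 1 (cut(1)): [3 10 9 0 11 4 13 12 2 5 7 6 1 8]
After op 2 (reverse): [8 1 6 7 5 2 12 13 4 11 0 9 10 3]
After op 3 (out_shuffle): [8 13 1 4 6 11 7 0 5 9 2 10 12 3]
After op 4 (in_shuffle): [0 8 5 13 9 1 2 4 10 6 12 11 3 7]
Card 7 is at position 13.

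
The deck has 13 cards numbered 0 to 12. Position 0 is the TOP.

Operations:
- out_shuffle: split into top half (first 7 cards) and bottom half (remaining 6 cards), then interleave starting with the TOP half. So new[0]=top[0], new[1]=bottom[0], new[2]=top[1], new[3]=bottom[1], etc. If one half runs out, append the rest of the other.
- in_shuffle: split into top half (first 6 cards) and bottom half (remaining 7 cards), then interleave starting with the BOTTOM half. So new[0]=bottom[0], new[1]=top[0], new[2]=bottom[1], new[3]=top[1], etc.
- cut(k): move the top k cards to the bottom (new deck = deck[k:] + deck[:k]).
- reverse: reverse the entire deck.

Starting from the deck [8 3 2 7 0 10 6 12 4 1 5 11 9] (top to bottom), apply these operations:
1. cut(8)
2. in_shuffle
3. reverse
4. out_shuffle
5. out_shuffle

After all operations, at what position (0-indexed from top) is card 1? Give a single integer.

Answer: 10

Derivation:
After op 1 (cut(8)): [4 1 5 11 9 8 3 2 7 0 10 6 12]
After op 2 (in_shuffle): [3 4 2 1 7 5 0 11 10 9 6 8 12]
After op 3 (reverse): [12 8 6 9 10 11 0 5 7 1 2 4 3]
After op 4 (out_shuffle): [12 5 8 7 6 1 9 2 10 4 11 3 0]
After op 5 (out_shuffle): [12 2 5 10 8 4 7 11 6 3 1 0 9]
Card 1 is at position 10.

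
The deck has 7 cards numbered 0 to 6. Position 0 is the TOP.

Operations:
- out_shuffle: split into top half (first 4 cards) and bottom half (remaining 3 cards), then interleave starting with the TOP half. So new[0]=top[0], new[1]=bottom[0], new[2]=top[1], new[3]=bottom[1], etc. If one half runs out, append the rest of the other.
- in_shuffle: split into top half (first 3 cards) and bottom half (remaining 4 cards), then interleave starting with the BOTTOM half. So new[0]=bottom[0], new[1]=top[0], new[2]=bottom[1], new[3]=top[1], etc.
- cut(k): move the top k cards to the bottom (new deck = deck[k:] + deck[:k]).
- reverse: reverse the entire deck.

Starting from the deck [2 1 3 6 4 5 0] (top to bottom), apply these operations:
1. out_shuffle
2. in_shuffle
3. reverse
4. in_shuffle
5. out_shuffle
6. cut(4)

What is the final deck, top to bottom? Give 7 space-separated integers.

Answer: 3 5 1 4 2 6 0

Derivation:
After op 1 (out_shuffle): [2 4 1 5 3 0 6]
After op 2 (in_shuffle): [5 2 3 4 0 1 6]
After op 3 (reverse): [6 1 0 4 3 2 5]
After op 4 (in_shuffle): [4 6 3 1 2 0 5]
After op 5 (out_shuffle): [4 2 6 0 3 5 1]
After op 6 (cut(4)): [3 5 1 4 2 6 0]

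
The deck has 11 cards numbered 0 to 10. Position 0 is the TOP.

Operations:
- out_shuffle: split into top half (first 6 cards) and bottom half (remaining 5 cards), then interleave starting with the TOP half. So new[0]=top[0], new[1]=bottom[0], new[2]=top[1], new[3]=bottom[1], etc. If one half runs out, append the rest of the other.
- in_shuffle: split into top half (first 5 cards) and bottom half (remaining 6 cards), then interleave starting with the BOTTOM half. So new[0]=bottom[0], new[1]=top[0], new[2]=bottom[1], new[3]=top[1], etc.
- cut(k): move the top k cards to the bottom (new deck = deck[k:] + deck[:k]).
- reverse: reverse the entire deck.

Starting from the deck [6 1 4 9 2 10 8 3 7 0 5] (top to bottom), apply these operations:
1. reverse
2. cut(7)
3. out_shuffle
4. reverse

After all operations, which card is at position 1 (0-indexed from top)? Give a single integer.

Answer: 2

Derivation:
After op 1 (reverse): [5 0 7 3 8 10 2 9 4 1 6]
After op 2 (cut(7)): [9 4 1 6 5 0 7 3 8 10 2]
After op 3 (out_shuffle): [9 7 4 3 1 8 6 10 5 2 0]
After op 4 (reverse): [0 2 5 10 6 8 1 3 4 7 9]
Position 1: card 2.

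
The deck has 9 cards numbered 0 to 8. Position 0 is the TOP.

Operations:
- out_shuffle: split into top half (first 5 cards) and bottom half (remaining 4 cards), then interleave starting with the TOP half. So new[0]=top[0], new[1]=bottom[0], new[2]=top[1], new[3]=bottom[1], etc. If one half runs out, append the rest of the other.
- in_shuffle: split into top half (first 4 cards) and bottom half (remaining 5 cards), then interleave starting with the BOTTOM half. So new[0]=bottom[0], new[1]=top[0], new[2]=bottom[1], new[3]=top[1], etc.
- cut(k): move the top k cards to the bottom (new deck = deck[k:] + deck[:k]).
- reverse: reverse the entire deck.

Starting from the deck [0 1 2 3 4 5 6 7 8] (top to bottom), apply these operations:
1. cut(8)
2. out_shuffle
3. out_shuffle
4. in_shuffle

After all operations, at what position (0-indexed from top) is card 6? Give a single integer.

Answer: 3

Derivation:
After op 1 (cut(8)): [8 0 1 2 3 4 5 6 7]
After op 2 (out_shuffle): [8 4 0 5 1 6 2 7 3]
After op 3 (out_shuffle): [8 6 4 2 0 7 5 3 1]
After op 4 (in_shuffle): [0 8 7 6 5 4 3 2 1]
Card 6 is at position 3.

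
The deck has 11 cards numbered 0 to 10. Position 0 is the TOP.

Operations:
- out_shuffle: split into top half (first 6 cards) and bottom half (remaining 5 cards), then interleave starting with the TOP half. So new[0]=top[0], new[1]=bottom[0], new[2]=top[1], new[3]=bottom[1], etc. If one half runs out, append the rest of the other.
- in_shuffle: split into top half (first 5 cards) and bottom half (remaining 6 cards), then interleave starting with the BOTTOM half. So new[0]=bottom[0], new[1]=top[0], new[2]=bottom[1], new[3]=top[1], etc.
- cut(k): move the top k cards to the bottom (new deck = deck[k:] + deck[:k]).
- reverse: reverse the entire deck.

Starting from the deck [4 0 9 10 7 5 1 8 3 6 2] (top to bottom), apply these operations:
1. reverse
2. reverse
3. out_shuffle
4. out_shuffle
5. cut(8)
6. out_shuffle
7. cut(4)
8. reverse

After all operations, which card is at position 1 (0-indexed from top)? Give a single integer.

Answer: 5

Derivation:
After op 1 (reverse): [2 6 3 8 1 5 7 10 9 0 4]
After op 2 (reverse): [4 0 9 10 7 5 1 8 3 6 2]
After op 3 (out_shuffle): [4 1 0 8 9 3 10 6 7 2 5]
After op 4 (out_shuffle): [4 10 1 6 0 7 8 2 9 5 3]
After op 5 (cut(8)): [9 5 3 4 10 1 6 0 7 8 2]
After op 6 (out_shuffle): [9 6 5 0 3 7 4 8 10 2 1]
After op 7 (cut(4)): [3 7 4 8 10 2 1 9 6 5 0]
After op 8 (reverse): [0 5 6 9 1 2 10 8 4 7 3]
Position 1: card 5.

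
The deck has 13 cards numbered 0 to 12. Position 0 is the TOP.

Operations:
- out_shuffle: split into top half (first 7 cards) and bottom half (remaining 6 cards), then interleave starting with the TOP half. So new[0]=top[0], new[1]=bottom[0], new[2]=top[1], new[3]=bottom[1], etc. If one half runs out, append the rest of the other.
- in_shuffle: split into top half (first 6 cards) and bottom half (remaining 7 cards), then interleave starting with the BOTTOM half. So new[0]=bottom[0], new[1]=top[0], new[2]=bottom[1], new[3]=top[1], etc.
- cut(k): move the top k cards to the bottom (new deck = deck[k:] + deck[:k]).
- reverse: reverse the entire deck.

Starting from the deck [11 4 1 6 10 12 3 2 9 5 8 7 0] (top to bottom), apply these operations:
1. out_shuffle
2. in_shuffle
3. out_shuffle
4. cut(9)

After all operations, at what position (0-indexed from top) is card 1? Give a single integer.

Answer: 9

Derivation:
After op 1 (out_shuffle): [11 2 4 9 1 5 6 8 10 7 12 0 3]
After op 2 (in_shuffle): [6 11 8 2 10 4 7 9 12 1 0 5 3]
After op 3 (out_shuffle): [6 9 11 12 8 1 2 0 10 5 4 3 7]
After op 4 (cut(9)): [5 4 3 7 6 9 11 12 8 1 2 0 10]
Card 1 is at position 9.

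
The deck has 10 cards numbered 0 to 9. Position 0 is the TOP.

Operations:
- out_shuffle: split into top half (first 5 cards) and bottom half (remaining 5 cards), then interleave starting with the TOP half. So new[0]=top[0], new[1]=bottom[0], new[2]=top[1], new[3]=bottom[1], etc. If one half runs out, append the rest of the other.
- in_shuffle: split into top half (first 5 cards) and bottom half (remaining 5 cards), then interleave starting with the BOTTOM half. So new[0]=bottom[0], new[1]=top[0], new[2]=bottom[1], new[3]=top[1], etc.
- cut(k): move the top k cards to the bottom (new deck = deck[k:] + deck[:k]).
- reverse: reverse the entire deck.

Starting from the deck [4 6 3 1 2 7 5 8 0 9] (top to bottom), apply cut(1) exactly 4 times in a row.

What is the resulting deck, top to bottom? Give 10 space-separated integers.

After op 1 (cut(1)): [6 3 1 2 7 5 8 0 9 4]
After op 2 (cut(1)): [3 1 2 7 5 8 0 9 4 6]
After op 3 (cut(1)): [1 2 7 5 8 0 9 4 6 3]
After op 4 (cut(1)): [2 7 5 8 0 9 4 6 3 1]

Answer: 2 7 5 8 0 9 4 6 3 1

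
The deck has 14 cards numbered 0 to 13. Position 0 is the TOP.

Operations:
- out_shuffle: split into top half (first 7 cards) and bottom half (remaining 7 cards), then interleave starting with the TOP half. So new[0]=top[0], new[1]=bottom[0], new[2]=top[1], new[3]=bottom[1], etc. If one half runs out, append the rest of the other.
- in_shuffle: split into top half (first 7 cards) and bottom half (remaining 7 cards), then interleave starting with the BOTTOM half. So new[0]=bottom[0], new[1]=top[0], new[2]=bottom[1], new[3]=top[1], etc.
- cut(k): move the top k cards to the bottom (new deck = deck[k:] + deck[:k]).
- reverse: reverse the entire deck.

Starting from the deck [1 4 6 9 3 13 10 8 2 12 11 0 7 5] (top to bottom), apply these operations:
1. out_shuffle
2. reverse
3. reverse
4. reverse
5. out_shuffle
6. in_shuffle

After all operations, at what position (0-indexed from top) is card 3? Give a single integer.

Answer: 6

Derivation:
After op 1 (out_shuffle): [1 8 4 2 6 12 9 11 3 0 13 7 10 5]
After op 2 (reverse): [5 10 7 13 0 3 11 9 12 6 2 4 8 1]
After op 3 (reverse): [1 8 4 2 6 12 9 11 3 0 13 7 10 5]
After op 4 (reverse): [5 10 7 13 0 3 11 9 12 6 2 4 8 1]
After op 5 (out_shuffle): [5 9 10 12 7 6 13 2 0 4 3 8 11 1]
After op 6 (in_shuffle): [2 5 0 9 4 10 3 12 8 7 11 6 1 13]
Card 3 is at position 6.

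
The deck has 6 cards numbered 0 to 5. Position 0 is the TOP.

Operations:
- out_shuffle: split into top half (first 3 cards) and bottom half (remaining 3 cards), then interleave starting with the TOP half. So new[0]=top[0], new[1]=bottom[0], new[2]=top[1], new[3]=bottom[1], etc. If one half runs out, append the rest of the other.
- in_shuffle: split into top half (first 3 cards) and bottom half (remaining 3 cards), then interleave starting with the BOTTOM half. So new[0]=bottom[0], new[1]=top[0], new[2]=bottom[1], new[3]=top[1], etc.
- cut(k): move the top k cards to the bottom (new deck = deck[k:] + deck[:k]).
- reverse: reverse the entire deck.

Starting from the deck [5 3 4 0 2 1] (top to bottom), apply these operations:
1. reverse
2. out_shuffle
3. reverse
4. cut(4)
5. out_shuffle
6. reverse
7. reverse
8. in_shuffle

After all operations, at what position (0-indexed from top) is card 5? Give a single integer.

After op 1 (reverse): [1 2 0 4 3 5]
After op 2 (out_shuffle): [1 4 2 3 0 5]
After op 3 (reverse): [5 0 3 2 4 1]
After op 4 (cut(4)): [4 1 5 0 3 2]
After op 5 (out_shuffle): [4 0 1 3 5 2]
After op 6 (reverse): [2 5 3 1 0 4]
After op 7 (reverse): [4 0 1 3 5 2]
After op 8 (in_shuffle): [3 4 5 0 2 1]
Card 5 is at position 2.

Answer: 2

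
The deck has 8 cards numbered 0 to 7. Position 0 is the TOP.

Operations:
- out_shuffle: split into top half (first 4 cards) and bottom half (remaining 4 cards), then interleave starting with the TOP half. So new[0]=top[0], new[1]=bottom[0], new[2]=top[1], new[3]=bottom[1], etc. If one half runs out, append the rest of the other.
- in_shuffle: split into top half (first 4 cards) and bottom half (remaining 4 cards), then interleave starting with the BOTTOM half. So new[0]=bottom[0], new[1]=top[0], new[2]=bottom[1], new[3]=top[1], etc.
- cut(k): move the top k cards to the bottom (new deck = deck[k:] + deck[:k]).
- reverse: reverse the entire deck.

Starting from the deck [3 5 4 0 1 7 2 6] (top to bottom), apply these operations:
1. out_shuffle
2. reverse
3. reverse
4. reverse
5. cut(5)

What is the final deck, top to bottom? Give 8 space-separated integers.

Answer: 5 1 3 6 0 2 4 7

Derivation:
After op 1 (out_shuffle): [3 1 5 7 4 2 0 6]
After op 2 (reverse): [6 0 2 4 7 5 1 3]
After op 3 (reverse): [3 1 5 7 4 2 0 6]
After op 4 (reverse): [6 0 2 4 7 5 1 3]
After op 5 (cut(5)): [5 1 3 6 0 2 4 7]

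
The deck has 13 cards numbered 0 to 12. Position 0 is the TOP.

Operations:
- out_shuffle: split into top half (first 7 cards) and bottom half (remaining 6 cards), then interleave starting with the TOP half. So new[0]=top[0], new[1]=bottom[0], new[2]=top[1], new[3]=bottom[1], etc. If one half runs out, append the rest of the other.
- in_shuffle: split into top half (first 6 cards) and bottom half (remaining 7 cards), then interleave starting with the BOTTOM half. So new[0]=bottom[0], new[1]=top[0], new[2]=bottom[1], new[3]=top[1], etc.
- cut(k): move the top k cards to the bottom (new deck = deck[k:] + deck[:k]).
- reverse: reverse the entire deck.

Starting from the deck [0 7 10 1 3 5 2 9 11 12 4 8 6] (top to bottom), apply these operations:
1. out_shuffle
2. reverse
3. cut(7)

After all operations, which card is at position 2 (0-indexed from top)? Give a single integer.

After op 1 (out_shuffle): [0 9 7 11 10 12 1 4 3 8 5 6 2]
After op 2 (reverse): [2 6 5 8 3 4 1 12 10 11 7 9 0]
After op 3 (cut(7)): [12 10 11 7 9 0 2 6 5 8 3 4 1]
Position 2: card 11.

Answer: 11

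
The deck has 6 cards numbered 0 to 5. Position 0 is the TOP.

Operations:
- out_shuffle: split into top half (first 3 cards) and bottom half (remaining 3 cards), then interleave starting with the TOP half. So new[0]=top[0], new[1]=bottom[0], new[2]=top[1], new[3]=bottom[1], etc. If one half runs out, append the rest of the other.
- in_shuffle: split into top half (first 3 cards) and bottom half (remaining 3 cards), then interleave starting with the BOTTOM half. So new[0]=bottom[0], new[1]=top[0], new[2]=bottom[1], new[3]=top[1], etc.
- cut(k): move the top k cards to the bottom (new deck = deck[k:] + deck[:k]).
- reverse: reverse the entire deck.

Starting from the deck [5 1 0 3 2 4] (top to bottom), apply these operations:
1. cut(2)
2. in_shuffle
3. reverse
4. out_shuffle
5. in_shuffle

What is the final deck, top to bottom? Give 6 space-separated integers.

After op 1 (cut(2)): [0 3 2 4 5 1]
After op 2 (in_shuffle): [4 0 5 3 1 2]
After op 3 (reverse): [2 1 3 5 0 4]
After op 4 (out_shuffle): [2 5 1 0 3 4]
After op 5 (in_shuffle): [0 2 3 5 4 1]

Answer: 0 2 3 5 4 1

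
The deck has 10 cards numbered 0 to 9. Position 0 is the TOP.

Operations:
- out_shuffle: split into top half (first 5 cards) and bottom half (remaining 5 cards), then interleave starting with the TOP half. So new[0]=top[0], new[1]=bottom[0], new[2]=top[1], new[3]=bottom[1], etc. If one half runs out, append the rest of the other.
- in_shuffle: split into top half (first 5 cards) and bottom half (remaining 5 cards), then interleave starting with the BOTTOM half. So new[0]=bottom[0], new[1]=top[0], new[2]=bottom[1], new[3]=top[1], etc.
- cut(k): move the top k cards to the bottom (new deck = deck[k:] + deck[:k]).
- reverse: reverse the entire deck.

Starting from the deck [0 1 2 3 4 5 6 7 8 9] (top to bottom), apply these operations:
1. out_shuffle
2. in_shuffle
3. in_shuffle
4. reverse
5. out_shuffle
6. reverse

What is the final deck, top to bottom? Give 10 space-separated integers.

Answer: 1 3 7 9 4 5 0 2 6 8

Derivation:
After op 1 (out_shuffle): [0 5 1 6 2 7 3 8 4 9]
After op 2 (in_shuffle): [7 0 3 5 8 1 4 6 9 2]
After op 3 (in_shuffle): [1 7 4 0 6 3 9 5 2 8]
After op 4 (reverse): [8 2 5 9 3 6 0 4 7 1]
After op 5 (out_shuffle): [8 6 2 0 5 4 9 7 3 1]
After op 6 (reverse): [1 3 7 9 4 5 0 2 6 8]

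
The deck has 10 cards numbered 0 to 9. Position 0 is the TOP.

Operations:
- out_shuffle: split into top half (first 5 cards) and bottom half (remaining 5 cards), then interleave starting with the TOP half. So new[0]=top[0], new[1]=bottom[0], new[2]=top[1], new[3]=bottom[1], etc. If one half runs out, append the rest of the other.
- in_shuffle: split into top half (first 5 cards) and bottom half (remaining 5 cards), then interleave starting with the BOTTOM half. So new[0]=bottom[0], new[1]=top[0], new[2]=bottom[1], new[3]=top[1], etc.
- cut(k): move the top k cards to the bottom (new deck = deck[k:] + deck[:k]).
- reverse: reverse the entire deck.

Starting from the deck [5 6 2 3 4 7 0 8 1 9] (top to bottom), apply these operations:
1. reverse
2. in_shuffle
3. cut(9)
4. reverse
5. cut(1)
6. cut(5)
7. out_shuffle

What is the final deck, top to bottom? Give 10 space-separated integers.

Answer: 3 0 9 6 4 8 7 2 5 1

Derivation:
After op 1 (reverse): [9 1 8 0 7 4 3 2 6 5]
After op 2 (in_shuffle): [4 9 3 1 2 8 6 0 5 7]
After op 3 (cut(9)): [7 4 9 3 1 2 8 6 0 5]
After op 4 (reverse): [5 0 6 8 2 1 3 9 4 7]
After op 5 (cut(1)): [0 6 8 2 1 3 9 4 7 5]
After op 6 (cut(5)): [3 9 4 7 5 0 6 8 2 1]
After op 7 (out_shuffle): [3 0 9 6 4 8 7 2 5 1]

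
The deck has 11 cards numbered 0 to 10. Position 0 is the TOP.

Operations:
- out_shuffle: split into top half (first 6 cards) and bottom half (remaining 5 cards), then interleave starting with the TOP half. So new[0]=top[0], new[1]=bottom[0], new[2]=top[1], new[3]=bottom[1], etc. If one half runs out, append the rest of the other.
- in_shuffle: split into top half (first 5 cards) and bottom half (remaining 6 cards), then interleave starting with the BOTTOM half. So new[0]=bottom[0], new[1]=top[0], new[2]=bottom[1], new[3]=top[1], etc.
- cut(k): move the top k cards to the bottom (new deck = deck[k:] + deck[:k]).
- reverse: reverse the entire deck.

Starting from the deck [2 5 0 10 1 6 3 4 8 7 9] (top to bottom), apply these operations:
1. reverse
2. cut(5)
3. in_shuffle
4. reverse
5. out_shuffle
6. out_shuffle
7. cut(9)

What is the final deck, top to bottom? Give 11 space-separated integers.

Answer: 10 9 3 0 7 6 5 8 1 2 4

Derivation:
After op 1 (reverse): [9 7 8 4 3 6 1 10 0 5 2]
After op 2 (cut(5)): [6 1 10 0 5 2 9 7 8 4 3]
After op 3 (in_shuffle): [2 6 9 1 7 10 8 0 4 5 3]
After op 4 (reverse): [3 5 4 0 8 10 7 1 9 6 2]
After op 5 (out_shuffle): [3 7 5 1 4 9 0 6 8 2 10]
After op 6 (out_shuffle): [3 0 7 6 5 8 1 2 4 10 9]
After op 7 (cut(9)): [10 9 3 0 7 6 5 8 1 2 4]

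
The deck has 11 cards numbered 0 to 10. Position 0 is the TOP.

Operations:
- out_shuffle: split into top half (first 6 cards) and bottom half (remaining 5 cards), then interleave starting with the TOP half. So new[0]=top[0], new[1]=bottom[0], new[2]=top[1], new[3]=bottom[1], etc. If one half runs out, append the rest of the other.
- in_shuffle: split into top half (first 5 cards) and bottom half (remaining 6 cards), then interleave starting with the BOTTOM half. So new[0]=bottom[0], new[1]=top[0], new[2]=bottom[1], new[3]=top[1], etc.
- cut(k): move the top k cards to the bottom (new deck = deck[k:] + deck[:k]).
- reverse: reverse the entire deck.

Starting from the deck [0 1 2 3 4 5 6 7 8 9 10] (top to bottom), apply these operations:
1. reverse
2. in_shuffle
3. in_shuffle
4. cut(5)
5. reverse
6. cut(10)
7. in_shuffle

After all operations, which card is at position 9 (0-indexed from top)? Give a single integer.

After op 1 (reverse): [10 9 8 7 6 5 4 3 2 1 0]
After op 2 (in_shuffle): [5 10 4 9 3 8 2 7 1 6 0]
After op 3 (in_shuffle): [8 5 2 10 7 4 1 9 6 3 0]
After op 4 (cut(5)): [4 1 9 6 3 0 8 5 2 10 7]
After op 5 (reverse): [7 10 2 5 8 0 3 6 9 1 4]
After op 6 (cut(10)): [4 7 10 2 5 8 0 3 6 9 1]
After op 7 (in_shuffle): [8 4 0 7 3 10 6 2 9 5 1]
Position 9: card 5.

Answer: 5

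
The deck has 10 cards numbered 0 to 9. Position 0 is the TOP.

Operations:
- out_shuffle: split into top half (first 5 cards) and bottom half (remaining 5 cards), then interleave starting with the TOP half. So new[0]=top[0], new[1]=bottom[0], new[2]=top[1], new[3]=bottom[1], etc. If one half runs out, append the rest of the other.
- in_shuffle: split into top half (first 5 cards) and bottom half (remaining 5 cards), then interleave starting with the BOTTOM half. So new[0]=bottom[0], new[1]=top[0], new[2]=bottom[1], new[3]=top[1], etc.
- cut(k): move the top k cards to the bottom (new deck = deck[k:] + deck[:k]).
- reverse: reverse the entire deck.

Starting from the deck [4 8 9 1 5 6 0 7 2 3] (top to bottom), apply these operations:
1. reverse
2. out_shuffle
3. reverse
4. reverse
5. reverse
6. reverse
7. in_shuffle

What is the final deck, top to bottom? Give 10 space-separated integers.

After op 1 (reverse): [3 2 7 0 6 5 1 9 8 4]
After op 2 (out_shuffle): [3 5 2 1 7 9 0 8 6 4]
After op 3 (reverse): [4 6 8 0 9 7 1 2 5 3]
After op 4 (reverse): [3 5 2 1 7 9 0 8 6 4]
After op 5 (reverse): [4 6 8 0 9 7 1 2 5 3]
After op 6 (reverse): [3 5 2 1 7 9 0 8 6 4]
After op 7 (in_shuffle): [9 3 0 5 8 2 6 1 4 7]

Answer: 9 3 0 5 8 2 6 1 4 7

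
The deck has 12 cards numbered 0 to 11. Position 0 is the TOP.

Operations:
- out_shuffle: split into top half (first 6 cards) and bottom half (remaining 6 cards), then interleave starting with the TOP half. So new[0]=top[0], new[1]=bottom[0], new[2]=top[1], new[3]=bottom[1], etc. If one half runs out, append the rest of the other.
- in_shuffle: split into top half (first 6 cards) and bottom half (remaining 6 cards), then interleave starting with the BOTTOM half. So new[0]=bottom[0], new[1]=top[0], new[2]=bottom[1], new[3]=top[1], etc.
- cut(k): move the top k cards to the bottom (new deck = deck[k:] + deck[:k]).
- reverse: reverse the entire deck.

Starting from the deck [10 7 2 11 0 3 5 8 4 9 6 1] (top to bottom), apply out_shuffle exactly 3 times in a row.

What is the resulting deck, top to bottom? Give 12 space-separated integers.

After op 1 (out_shuffle): [10 5 7 8 2 4 11 9 0 6 3 1]
After op 2 (out_shuffle): [10 11 5 9 7 0 8 6 2 3 4 1]
After op 3 (out_shuffle): [10 8 11 6 5 2 9 3 7 4 0 1]

Answer: 10 8 11 6 5 2 9 3 7 4 0 1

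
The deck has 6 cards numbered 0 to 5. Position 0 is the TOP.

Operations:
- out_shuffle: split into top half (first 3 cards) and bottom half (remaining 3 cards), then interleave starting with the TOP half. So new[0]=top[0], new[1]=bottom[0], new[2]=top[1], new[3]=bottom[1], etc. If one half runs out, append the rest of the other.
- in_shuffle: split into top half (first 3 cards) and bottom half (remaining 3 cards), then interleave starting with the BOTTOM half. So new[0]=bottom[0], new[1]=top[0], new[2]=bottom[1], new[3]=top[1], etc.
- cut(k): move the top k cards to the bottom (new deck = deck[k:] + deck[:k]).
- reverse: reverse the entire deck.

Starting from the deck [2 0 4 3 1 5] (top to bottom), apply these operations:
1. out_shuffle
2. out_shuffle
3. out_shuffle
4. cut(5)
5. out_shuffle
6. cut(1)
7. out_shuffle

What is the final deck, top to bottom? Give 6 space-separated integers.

Answer: 1 4 2 3 0 5

Derivation:
After op 1 (out_shuffle): [2 3 0 1 4 5]
After op 2 (out_shuffle): [2 1 3 4 0 5]
After op 3 (out_shuffle): [2 4 1 0 3 5]
After op 4 (cut(5)): [5 2 4 1 0 3]
After op 5 (out_shuffle): [5 1 2 0 4 3]
After op 6 (cut(1)): [1 2 0 4 3 5]
After op 7 (out_shuffle): [1 4 2 3 0 5]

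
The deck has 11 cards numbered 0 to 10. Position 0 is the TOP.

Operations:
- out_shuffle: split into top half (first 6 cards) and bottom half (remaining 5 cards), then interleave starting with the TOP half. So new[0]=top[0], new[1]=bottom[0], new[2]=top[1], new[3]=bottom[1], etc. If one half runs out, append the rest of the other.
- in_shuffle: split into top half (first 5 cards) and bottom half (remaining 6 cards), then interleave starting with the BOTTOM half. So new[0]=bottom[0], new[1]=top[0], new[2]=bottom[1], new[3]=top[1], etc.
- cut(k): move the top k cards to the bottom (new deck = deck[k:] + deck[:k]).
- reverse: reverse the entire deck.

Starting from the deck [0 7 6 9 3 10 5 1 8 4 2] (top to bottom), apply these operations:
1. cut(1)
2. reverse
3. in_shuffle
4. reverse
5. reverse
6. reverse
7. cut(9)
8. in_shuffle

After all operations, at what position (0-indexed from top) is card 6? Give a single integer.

Answer: 9

Derivation:
After op 1 (cut(1)): [7 6 9 3 10 5 1 8 4 2 0]
After op 2 (reverse): [0 2 4 8 1 5 10 3 9 6 7]
After op 3 (in_shuffle): [5 0 10 2 3 4 9 8 6 1 7]
After op 4 (reverse): [7 1 6 8 9 4 3 2 10 0 5]
After op 5 (reverse): [5 0 10 2 3 4 9 8 6 1 7]
After op 6 (reverse): [7 1 6 8 9 4 3 2 10 0 5]
After op 7 (cut(9)): [0 5 7 1 6 8 9 4 3 2 10]
After op 8 (in_shuffle): [8 0 9 5 4 7 3 1 2 6 10]
Card 6 is at position 9.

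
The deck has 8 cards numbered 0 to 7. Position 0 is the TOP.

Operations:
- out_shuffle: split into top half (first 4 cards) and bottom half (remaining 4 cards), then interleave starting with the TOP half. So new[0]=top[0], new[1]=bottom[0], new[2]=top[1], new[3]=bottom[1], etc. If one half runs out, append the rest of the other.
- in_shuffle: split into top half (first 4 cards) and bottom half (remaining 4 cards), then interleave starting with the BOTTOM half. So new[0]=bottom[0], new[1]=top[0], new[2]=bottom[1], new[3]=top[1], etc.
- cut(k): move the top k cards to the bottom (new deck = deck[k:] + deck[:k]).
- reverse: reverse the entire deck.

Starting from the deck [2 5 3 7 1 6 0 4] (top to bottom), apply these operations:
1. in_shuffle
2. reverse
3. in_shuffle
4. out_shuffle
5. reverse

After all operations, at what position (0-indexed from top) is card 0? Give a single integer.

After op 1 (in_shuffle): [1 2 6 5 0 3 4 7]
After op 2 (reverse): [7 4 3 0 5 6 2 1]
After op 3 (in_shuffle): [5 7 6 4 2 3 1 0]
After op 4 (out_shuffle): [5 2 7 3 6 1 4 0]
After op 5 (reverse): [0 4 1 6 3 7 2 5]
Card 0 is at position 0.

Answer: 0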